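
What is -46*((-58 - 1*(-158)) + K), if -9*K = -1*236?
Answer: -52256/9 ≈ -5806.2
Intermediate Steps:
K = 236/9 (K = -(-1)*236/9 = -⅑*(-236) = 236/9 ≈ 26.222)
-46*((-58 - 1*(-158)) + K) = -46*((-58 - 1*(-158)) + 236/9) = -46*((-58 + 158) + 236/9) = -46*(100 + 236/9) = -46*1136/9 = -52256/9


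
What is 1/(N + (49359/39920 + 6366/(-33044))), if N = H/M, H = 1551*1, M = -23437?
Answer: 7729033235440/7556044044183 ≈ 1.0229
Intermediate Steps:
H = 1551
N = -1551/23437 (N = 1551/(-23437) = 1551*(-1/23437) = -1551/23437 ≈ -0.066177)
1/(N + (49359/39920 + 6366/(-33044))) = 1/(-1551/23437 + (49359/39920 + 6366/(-33044))) = 1/(-1551/23437 + (49359*(1/39920) + 6366*(-1/33044))) = 1/(-1551/23437 + (49359/39920 - 3183/16522)) = 1/(-1551/23437 + 344222019/329779120) = 1/(7556044044183/7729033235440) = 7729033235440/7556044044183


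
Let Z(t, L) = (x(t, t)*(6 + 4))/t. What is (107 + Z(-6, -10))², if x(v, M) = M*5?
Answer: 24649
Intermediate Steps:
x(v, M) = 5*M
Z(t, L) = 50 (Z(t, L) = ((5*t)*(6 + 4))/t = ((5*t)*10)/t = (50*t)/t = 50)
(107 + Z(-6, -10))² = (107 + 50)² = 157² = 24649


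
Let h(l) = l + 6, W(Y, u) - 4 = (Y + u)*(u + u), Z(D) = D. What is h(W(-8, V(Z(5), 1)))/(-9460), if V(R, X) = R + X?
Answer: 7/4730 ≈ 0.0014799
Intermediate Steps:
W(Y, u) = 4 + 2*u*(Y + u) (W(Y, u) = 4 + (Y + u)*(u + u) = 4 + (Y + u)*(2*u) = 4 + 2*u*(Y + u))
h(l) = 6 + l
h(W(-8, V(Z(5), 1)))/(-9460) = (6 + (4 + 2*(5 + 1)² + 2*(-8)*(5 + 1)))/(-9460) = (6 + (4 + 2*6² + 2*(-8)*6))*(-1/9460) = (6 + (4 + 2*36 - 96))*(-1/9460) = (6 + (4 + 72 - 96))*(-1/9460) = (6 - 20)*(-1/9460) = -14*(-1/9460) = 7/4730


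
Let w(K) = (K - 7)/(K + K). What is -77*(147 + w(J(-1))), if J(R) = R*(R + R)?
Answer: -44891/4 ≈ -11223.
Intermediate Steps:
J(R) = 2*R² (J(R) = R*(2*R) = 2*R²)
w(K) = (-7 + K)/(2*K) (w(K) = (-7 + K)/((2*K)) = (-7 + K)*(1/(2*K)) = (-7 + K)/(2*K))
-77*(147 + w(J(-1))) = -77*(147 + (-7 + 2*(-1)²)/(2*((2*(-1)²)))) = -77*(147 + (-7 + 2*1)/(2*((2*1)))) = -77*(147 + (½)*(-7 + 2)/2) = -77*(147 + (½)*(½)*(-5)) = -77*(147 - 5/4) = -77*583/4 = -44891/4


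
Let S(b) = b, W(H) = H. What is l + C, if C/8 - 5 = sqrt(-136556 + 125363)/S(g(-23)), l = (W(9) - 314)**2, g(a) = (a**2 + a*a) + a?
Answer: 93065 + 8*I*sqrt(11193)/1035 ≈ 93065.0 + 0.81775*I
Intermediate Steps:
g(a) = a + 2*a**2 (g(a) = (a**2 + a**2) + a = 2*a**2 + a = a + 2*a**2)
l = 93025 (l = (9 - 314)**2 = (-305)**2 = 93025)
C = 40 + 8*I*sqrt(11193)/1035 (C = 40 + 8*(sqrt(-136556 + 125363)/((-23*(1 + 2*(-23))))) = 40 + 8*(sqrt(-11193)/((-23*(1 - 46)))) = 40 + 8*((I*sqrt(11193))/((-23*(-45)))) = 40 + 8*((I*sqrt(11193))/1035) = 40 + 8*((I*sqrt(11193))*(1/1035)) = 40 + 8*(I*sqrt(11193)/1035) = 40 + 8*I*sqrt(11193)/1035 ≈ 40.0 + 0.81775*I)
l + C = 93025 + (40 + 8*I*sqrt(11193)/1035) = 93065 + 8*I*sqrt(11193)/1035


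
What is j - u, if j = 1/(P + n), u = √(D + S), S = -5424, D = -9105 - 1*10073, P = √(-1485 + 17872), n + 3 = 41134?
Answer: 41131/1691742774 - √16387/1691742774 - I*√24602 ≈ 2.4237e-5 - 156.85*I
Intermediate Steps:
n = 41131 (n = -3 + 41134 = 41131)
P = √16387 ≈ 128.01
D = -19178 (D = -9105 - 10073 = -19178)
u = I*√24602 (u = √(-19178 - 5424) = √(-24602) = I*√24602 ≈ 156.85*I)
j = 1/(41131 + √16387) (j = 1/(√16387 + 41131) = 1/(41131 + √16387) ≈ 2.4237e-5)
j - u = (41131/1691742774 - √16387/1691742774) - I*√24602 = 41131/1691742774 - √16387/1691742774 - I*√24602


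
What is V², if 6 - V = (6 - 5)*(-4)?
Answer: 100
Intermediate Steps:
V = 10 (V = 6 - (6 - 5)*(-4) = 6 - (-4) = 6 - 1*(-4) = 6 + 4 = 10)
V² = 10² = 100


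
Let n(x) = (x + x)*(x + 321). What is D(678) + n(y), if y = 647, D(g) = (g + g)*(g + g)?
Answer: 3091328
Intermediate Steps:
D(g) = 4*g² (D(g) = (2*g)*(2*g) = 4*g²)
n(x) = 2*x*(321 + x) (n(x) = (2*x)*(321 + x) = 2*x*(321 + x))
D(678) + n(y) = 4*678² + 2*647*(321 + 647) = 4*459684 + 2*647*968 = 1838736 + 1252592 = 3091328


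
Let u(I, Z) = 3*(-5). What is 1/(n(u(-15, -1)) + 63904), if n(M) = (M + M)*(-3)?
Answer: 1/63994 ≈ 1.5626e-5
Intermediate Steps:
u(I, Z) = -15
n(M) = -6*M (n(M) = (2*M)*(-3) = -6*M)
1/(n(u(-15, -1)) + 63904) = 1/(-6*(-15) + 63904) = 1/(90 + 63904) = 1/63994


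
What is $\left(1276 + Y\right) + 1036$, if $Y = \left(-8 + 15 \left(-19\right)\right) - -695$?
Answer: $2714$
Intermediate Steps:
$Y = 402$ ($Y = \left(-8 - 285\right) + 695 = -293 + 695 = 402$)
$\left(1276 + Y\right) + 1036 = \left(1276 + 402\right) + 1036 = 1678 + 1036 = 2714$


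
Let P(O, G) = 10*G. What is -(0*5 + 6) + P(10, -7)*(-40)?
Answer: 2794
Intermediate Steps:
-(0*5 + 6) + P(10, -7)*(-40) = -(0*5 + 6) + (10*(-7))*(-40) = -(0 + 6) - 70*(-40) = -1*6 + 2800 = -6 + 2800 = 2794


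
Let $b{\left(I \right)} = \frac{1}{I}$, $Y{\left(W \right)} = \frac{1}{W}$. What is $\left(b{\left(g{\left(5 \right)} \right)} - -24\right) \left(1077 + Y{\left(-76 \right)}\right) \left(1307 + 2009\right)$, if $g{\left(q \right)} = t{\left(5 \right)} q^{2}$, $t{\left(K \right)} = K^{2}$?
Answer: $\frac{1017885039479}{11875} \approx 8.5717 \cdot 10^{7}$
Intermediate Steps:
$g{\left(q \right)} = 25 q^{2}$ ($g{\left(q \right)} = 5^{2} q^{2} = 25 q^{2}$)
$\left(b{\left(g{\left(5 \right)} \right)} - -24\right) \left(1077 + Y{\left(-76 \right)}\right) \left(1307 + 2009\right) = \left(\frac{1}{25 \cdot 5^{2}} - -24\right) \left(1077 + \frac{1}{-76}\right) \left(1307 + 2009\right) = \left(\frac{1}{25 \cdot 25} + 24\right) \left(1077 - \frac{1}{76}\right) 3316 = \left(\frac{1}{625} + 24\right) \frac{81851}{76} \cdot 3316 = \left(\frac{1}{625} + 24\right) \frac{67854479}{19} = \frac{15001}{625} \cdot \frac{67854479}{19} = \frac{1017885039479}{11875}$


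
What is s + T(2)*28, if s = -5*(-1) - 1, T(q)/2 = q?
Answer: 116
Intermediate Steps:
T(q) = 2*q
s = 4 (s = 5 - 1 = 4)
s + T(2)*28 = 4 + (2*2)*28 = 4 + 4*28 = 4 + 112 = 116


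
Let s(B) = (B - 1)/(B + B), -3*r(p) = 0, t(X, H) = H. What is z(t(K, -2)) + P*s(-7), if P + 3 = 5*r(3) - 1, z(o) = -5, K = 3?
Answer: -51/7 ≈ -7.2857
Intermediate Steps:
r(p) = 0 (r(p) = -1/3*0 = 0)
P = -4 (P = -3 + (5*0 - 1) = -3 + (0 - 1) = -3 - 1 = -4)
s(B) = (-1 + B)/(2*B) (s(B) = (-1 + B)/((2*B)) = (-1 + B)*(1/(2*B)) = (-1 + B)/(2*B))
z(t(K, -2)) + P*s(-7) = -5 - 2*(-1 - 7)/(-7) = -5 - 2*(-1)*(-8)/7 = -5 - 4*4/7 = -5 - 16/7 = -51/7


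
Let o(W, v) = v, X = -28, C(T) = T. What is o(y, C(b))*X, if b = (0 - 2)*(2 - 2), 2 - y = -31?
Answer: 0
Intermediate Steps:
y = 33 (y = 2 - 1*(-31) = 2 + 31 = 33)
b = 0 (b = -2*0 = 0)
o(y, C(b))*X = 0*(-28) = 0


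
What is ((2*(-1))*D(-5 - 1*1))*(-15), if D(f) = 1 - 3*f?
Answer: 570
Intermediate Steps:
((2*(-1))*D(-5 - 1*1))*(-15) = ((2*(-1))*(1 - 3*(-5 - 1*1)))*(-15) = -2*(1 - 3*(-5 - 1))*(-15) = -2*(1 - 3*(-6))*(-15) = -2*(1 + 18)*(-15) = -2*19*(-15) = -38*(-15) = 570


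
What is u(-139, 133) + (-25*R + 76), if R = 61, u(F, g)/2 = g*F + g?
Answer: -38157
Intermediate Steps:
u(F, g) = 2*g + 2*F*g (u(F, g) = 2*(g*F + g) = 2*(F*g + g) = 2*(g + F*g) = 2*g + 2*F*g)
u(-139, 133) + (-25*R + 76) = 2*133*(1 - 139) + (-25*61 + 76) = 2*133*(-138) + (-1525 + 76) = -36708 - 1449 = -38157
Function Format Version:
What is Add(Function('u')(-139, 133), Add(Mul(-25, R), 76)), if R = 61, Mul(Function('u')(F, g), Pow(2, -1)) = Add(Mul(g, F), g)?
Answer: -38157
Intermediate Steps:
Function('u')(F, g) = Add(Mul(2, g), Mul(2, F, g)) (Function('u')(F, g) = Mul(2, Add(Mul(g, F), g)) = Mul(2, Add(Mul(F, g), g)) = Mul(2, Add(g, Mul(F, g))) = Add(Mul(2, g), Mul(2, F, g)))
Add(Function('u')(-139, 133), Add(Mul(-25, R), 76)) = Add(Mul(2, 133, Add(1, -139)), Add(Mul(-25, 61), 76)) = Add(Mul(2, 133, -138), Add(-1525, 76)) = Add(-36708, -1449) = -38157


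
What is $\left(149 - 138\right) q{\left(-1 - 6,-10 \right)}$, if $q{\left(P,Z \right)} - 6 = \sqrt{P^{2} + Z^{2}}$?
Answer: $66 + 11 \sqrt{149} \approx 200.27$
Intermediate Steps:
$q{\left(P,Z \right)} = 6 + \sqrt{P^{2} + Z^{2}}$
$\left(149 - 138\right) q{\left(-1 - 6,-10 \right)} = \left(149 - 138\right) \left(6 + \sqrt{\left(-1 - 6\right)^{2} + \left(-10\right)^{2}}\right) = 11 \left(6 + \sqrt{\left(-1 - 6\right)^{2} + 100}\right) = 11 \left(6 + \sqrt{\left(-7\right)^{2} + 100}\right) = 11 \left(6 + \sqrt{49 + 100}\right) = 11 \left(6 + \sqrt{149}\right) = 66 + 11 \sqrt{149}$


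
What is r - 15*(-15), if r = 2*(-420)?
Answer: -615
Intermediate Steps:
r = -840
r - 15*(-15) = -840 - 15*(-15) = -840 - 1*(-225) = -840 + 225 = -615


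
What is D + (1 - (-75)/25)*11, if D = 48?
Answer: 92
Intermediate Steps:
D + (1 - (-75)/25)*11 = 48 + (1 - (-75)/25)*11 = 48 + (1 - 1*(-3))*11 = 48 + (1 + 3)*11 = 48 + 4*11 = 48 + 44 = 92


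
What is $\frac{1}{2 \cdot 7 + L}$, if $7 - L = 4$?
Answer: $\frac{1}{17} \approx 0.058824$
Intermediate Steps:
$L = 3$ ($L = 7 - 4 = 3$)
$\frac{1}{2 \cdot 7 + L} = \frac{1}{2 \cdot 7 + 3} = \frac{1}{14 + 3} = \frac{1}{17}$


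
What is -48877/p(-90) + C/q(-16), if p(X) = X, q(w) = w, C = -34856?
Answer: 122471/45 ≈ 2721.6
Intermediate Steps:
-48877/p(-90) + C/q(-16) = -48877/(-90) - 34856/(-16) = -48877*(-1/90) - 34856*(-1/16) = 48877/90 + 4357/2 = 122471/45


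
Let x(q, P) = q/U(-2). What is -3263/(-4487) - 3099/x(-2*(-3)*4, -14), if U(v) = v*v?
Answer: -4628545/8974 ≈ -515.77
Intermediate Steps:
U(v) = v²
x(q, P) = q/4 (x(q, P) = q/((-2)²) = q/4)
-3263/(-4487) - 3099/x(-2*(-3)*4, -14) = -3263/(-4487) - 3099/((-2*(-3)*4)/4) = -3263*(-1/4487) - 3099/((6*4)/4) = 3263/4487 - 3099/((¼)*24) = 3263/4487 - 3099/6 = 3263/4487 - 3099*⅙ = 3263/4487 - 1033/2 = -4628545/8974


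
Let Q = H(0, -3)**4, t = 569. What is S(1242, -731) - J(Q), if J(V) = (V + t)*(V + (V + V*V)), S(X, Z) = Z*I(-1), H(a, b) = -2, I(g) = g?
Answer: -167749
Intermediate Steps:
S(X, Z) = -Z (S(X, Z) = Z*(-1) = -Z)
Q = 16 (Q = (-2)**4 = 16)
J(V) = (569 + V)*(V**2 + 2*V) (J(V) = (V + 569)*(V + (V + V*V)) = (569 + V)*(V + (V + V**2)) = (569 + V)*(V**2 + 2*V))
S(1242, -731) - J(Q) = -1*(-731) - 16*(1138 + 16**2 + 571*16) = 731 - 16*(1138 + 256 + 9136) = 731 - 16*10530 = 731 - 1*168480 = 731 - 168480 = -167749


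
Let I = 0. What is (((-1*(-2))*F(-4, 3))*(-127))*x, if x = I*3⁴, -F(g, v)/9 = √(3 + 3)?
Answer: 0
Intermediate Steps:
F(g, v) = -9*√6 (F(g, v) = -9*√(3 + 3) = -9*√6)
x = 0 (x = 0*3⁴ = 0*81 = 0)
(((-1*(-2))*F(-4, 3))*(-127))*x = (((-1*(-2))*(-9*√6))*(-127))*0 = ((2*(-9*√6))*(-127))*0 = (-18*√6*(-127))*0 = (2286*√6)*0 = 0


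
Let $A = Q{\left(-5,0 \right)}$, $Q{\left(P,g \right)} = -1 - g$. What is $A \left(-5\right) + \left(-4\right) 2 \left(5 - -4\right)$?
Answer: $-67$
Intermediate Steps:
$A = -1$ ($A = -1 - 0 = -1 + 0 = -1$)
$A \left(-5\right) + \left(-4\right) 2 \left(5 - -4\right) = \left(-1\right) \left(-5\right) + \left(-4\right) 2 \left(5 - -4\right) = 5 - 8 \left(5 + 4\right) = 5 - 72 = -67$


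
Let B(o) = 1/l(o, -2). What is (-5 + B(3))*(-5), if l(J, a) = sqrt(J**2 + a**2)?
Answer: 25 - 5*sqrt(13)/13 ≈ 23.613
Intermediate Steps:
B(o) = 1/sqrt(4 + o**2) (B(o) = 1/(sqrt(o**2 + (-2)**2)) = 1/(sqrt(o**2 + 4)) = 1/(sqrt(4 + o**2)) = 1/sqrt(4 + o**2))
(-5 + B(3))*(-5) = (-5 + 1/sqrt(4 + 3**2))*(-5) = (-5 + 1/sqrt(4 + 9))*(-5) = (-5 + 1/sqrt(13))*(-5) = (-5 + sqrt(13)/13)*(-5) = 25 - 5*sqrt(13)/13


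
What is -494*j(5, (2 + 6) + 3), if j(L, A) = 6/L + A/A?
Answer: -5434/5 ≈ -1086.8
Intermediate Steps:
j(L, A) = 1 + 6/L (j(L, A) = 6/L + 1 = 1 + 6/L)
-494*j(5, (2 + 6) + 3) = -494*(6 + 5)/5 = -494*11/5 = -5434/5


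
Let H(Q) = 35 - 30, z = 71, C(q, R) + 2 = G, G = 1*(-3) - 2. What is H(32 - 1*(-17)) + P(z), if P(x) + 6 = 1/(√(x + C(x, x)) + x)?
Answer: -78/79 ≈ -0.98734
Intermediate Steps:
G = -5 (G = -3 - 2 = -5)
C(q, R) = -7 (C(q, R) = -2 - 5 = -7)
H(Q) = 5
P(x) = -6 + 1/(x + √(-7 + x)) (P(x) = -6 + 1/(√(x - 7) + x) = -6 + 1/(√(-7 + x) + x) = -6 + 1/(x + √(-7 + x)))
H(32 - 1*(-17)) + P(z) = 5 + (1 - 6*71 - 6*√(-7 + 71))/(71 + √(-7 + 71)) = 5 + (1 - 426 - 6*√64)/(71 + √64) = 5 + (1 - 426 - 6*8)/(71 + 8) = 5 + (1 - 426 - 48)/79 = 5 + (1/79)*(-473) = 5 - 473/79 = -78/79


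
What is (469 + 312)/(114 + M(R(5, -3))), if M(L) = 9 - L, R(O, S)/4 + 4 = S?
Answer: 781/151 ≈ 5.1722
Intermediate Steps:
R(O, S) = -16 + 4*S
(469 + 312)/(114 + M(R(5, -3))) = (469 + 312)/(114 + (9 - (-16 + 4*(-3)))) = 781/(114 + (9 - (-16 - 12))) = 781/(114 + (9 - 1*(-28))) = 781/(114 + (9 + 28)) = 781/(114 + 37) = 781/151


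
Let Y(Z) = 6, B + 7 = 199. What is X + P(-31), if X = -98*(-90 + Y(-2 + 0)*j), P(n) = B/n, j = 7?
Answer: 145632/31 ≈ 4697.8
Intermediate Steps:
B = 192 (B = -7 + 199 = 192)
P(n) = 192/n
X = 4704 (X = -98*(-90 + 6*7) = -98*(-90 + 42) = -98*(-48) = 4704)
X + P(-31) = 4704 + 192/(-31) = 4704 + 192*(-1/31) = 4704 - 192/31 = 145632/31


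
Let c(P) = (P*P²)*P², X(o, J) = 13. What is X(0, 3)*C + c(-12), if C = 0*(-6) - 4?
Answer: -248884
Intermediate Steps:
c(P) = P⁵ (c(P) = P³*P² = P⁵)
C = -4 (C = 0 - 4 = -4)
X(0, 3)*C + c(-12) = 13*(-4) + (-12)⁵ = -52 - 248832 = -248884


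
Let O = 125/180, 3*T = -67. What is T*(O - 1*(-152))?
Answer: -368299/108 ≈ -3410.2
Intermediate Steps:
T = -67/3 (T = (⅓)*(-67) = -67/3 ≈ -22.333)
O = 25/36 (O = 125*(1/180) = 25/36 ≈ 0.69444)
T*(O - 1*(-152)) = -67*(25/36 - 1*(-152))/3 = -67*(25/36 + 152)/3 = -67/3*5497/36 = -368299/108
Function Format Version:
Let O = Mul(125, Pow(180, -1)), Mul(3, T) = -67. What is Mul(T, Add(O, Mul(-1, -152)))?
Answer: Rational(-368299, 108) ≈ -3410.2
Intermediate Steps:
T = Rational(-67, 3) (T = Mul(Rational(1, 3), -67) = Rational(-67, 3) ≈ -22.333)
O = Rational(25, 36) (O = Mul(125, Rational(1, 180)) = Rational(25, 36) ≈ 0.69444)
Mul(T, Add(O, Mul(-1, -152))) = Mul(Rational(-67, 3), Add(Rational(25, 36), Mul(-1, -152))) = Mul(Rational(-67, 3), Add(Rational(25, 36), 152)) = Mul(Rational(-67, 3), Rational(5497, 36)) = Rational(-368299, 108)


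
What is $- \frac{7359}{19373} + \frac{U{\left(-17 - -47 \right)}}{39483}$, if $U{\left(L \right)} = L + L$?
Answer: $- \frac{96464339}{254968053} \approx -0.37834$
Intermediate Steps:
$U{\left(L \right)} = 2 L$
$- \frac{7359}{19373} + \frac{U{\left(-17 - -47 \right)}}{39483} = - \frac{7359}{19373} + \frac{2 \left(-17 - -47\right)}{39483} = \left(-7359\right) \frac{1}{19373} + 2 \left(-17 + 47\right) \frac{1}{39483} = - \frac{7359}{19373} + 2 \cdot 30 \cdot \frac{1}{39483} = - \frac{7359}{19373} + 60 \cdot \frac{1}{39483} = - \frac{7359}{19373} + \frac{20}{13161} = - \frac{96464339}{254968053}$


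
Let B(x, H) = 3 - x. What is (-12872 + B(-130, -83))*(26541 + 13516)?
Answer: -510286123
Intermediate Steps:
(-12872 + B(-130, -83))*(26541 + 13516) = (-12872 + (3 - 1*(-130)))*(26541 + 13516) = (-12872 + (3 + 130))*40057 = (-12872 + 133)*40057 = -12739*40057 = -510286123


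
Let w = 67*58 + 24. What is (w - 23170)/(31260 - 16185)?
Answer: -428/335 ≈ -1.2776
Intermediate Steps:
w = 3910 (w = 3886 + 24 = 3910)
(w - 23170)/(31260 - 16185) = (3910 - 23170)/(31260 - 16185) = -19260/15075 = -19260*1/15075 = -428/335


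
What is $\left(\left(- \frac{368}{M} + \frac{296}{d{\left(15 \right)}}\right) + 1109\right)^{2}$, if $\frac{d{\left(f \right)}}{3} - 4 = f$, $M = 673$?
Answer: $\frac{1825048040977561}{1471566321} \approx 1.2402 \cdot 10^{6}$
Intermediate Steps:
$d{\left(f \right)} = 12 + 3 f$
$\left(\left(- \frac{368}{M} + \frac{296}{d{\left(15 \right)}}\right) + 1109\right)^{2} = \left(\left(- \frac{368}{673} + \frac{296}{12 + 3 \cdot 15}\right) + 1109\right)^{2} = \left(\left(\left(-368\right) \frac{1}{673} + \frac{296}{12 + 45}\right) + 1109\right)^{2} = \left(\left(- \frac{368}{673} + \frac{296}{57}\right) + 1109\right)^{2} = \left(\frac{178232}{38361} + 1109\right)^{2} = \left(\frac{42720581}{38361}\right)^{2} = \frac{1825048040977561}{1471566321}$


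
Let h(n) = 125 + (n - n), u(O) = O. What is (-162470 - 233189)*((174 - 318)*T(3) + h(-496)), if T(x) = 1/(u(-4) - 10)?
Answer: -374689073/7 ≈ -5.3527e+7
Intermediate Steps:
h(n) = 125 (h(n) = 125 + 0 = 125)
T(x) = -1/14 (T(x) = 1/(-4 - 10) = 1/(-14) = -1/14)
(-162470 - 233189)*((174 - 318)*T(3) + h(-496)) = (-162470 - 233189)*((174 - 318)*(-1/14) + 125) = -395659*(-144*(-1/14) + 125) = -395659*(72/7 + 125) = -395659*947/7 = -374689073/7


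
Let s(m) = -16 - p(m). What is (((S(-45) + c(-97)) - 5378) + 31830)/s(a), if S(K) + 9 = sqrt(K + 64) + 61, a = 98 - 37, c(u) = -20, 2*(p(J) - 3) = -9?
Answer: -52968/29 - 2*sqrt(19)/29 ≈ -1826.8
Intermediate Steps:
p(J) = -3/2 (p(J) = 3 + (1/2)*(-9) = 3 - 9/2 = -3/2)
a = 61
S(K) = 52 + sqrt(64 + K) (S(K) = -9 + (sqrt(K + 64) + 61) = -9 + (sqrt(64 + K) + 61) = -9 + (61 + sqrt(64 + K)) = 52 + sqrt(64 + K))
s(m) = -29/2 (s(m) = -16 - 1*(-3/2) = -16 + 3/2 = -29/2)
(((S(-45) + c(-97)) - 5378) + 31830)/s(a) = ((((52 + sqrt(64 - 45)) - 20) - 5378) + 31830)/(-29/2) = ((((52 + sqrt(19)) - 20) - 5378) + 31830)*(-2/29) = (((32 + sqrt(19)) - 5378) + 31830)*(-2/29) = ((-5346 + sqrt(19)) + 31830)*(-2/29) = (26484 + sqrt(19))*(-2/29) = -52968/29 - 2*sqrt(19)/29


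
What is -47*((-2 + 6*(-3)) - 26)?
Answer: 2162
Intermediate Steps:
-47*((-2 + 6*(-3)) - 26) = -47*((-2 - 18) - 26) = -47*(-20 - 26) = -47*(-46) = 2162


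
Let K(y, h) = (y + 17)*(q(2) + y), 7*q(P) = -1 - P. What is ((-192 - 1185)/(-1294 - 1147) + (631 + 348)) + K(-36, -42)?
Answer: 28564457/17087 ≈ 1671.7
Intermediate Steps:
q(P) = -⅐ - P/7 (q(P) = (-1 - P)/7 = -⅐ - P/7)
K(y, h) = (17 + y)*(-3/7 + y) (K(y, h) = (y + 17)*((-⅐ - ⅐*2) + y) = (17 + y)*((-⅐ - 2/7) + y) = (17 + y)*(-3/7 + y))
((-192 - 1185)/(-1294 - 1147) + (631 + 348)) + K(-36, -42) = ((-192 - 1185)/(-1294 - 1147) + (631 + 348)) + (-51/7 + (-36)² + (116/7)*(-36)) = (-1377/(-2441) + 979) + (-51/7 + 1296 - 4176/7) = (-1377*(-1/2441) + 979) + 4845/7 = (1377/2441 + 979) + 4845/7 = 2391116/2441 + 4845/7 = 28564457/17087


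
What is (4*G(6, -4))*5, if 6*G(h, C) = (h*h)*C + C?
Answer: -1480/3 ≈ -493.33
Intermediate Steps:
G(h, C) = C/6 + C*h²/6 (G(h, C) = ((h*h)*C + C)/6 = (h²*C + C)/6 = (C*h² + C)/6 = (C + C*h²)/6 = C/6 + C*h²/6)
(4*G(6, -4))*5 = (4*((⅙)*(-4)*(1 + 6²)))*5 = (4*((⅙)*(-4)*(1 + 36)))*5 = (4*((⅙)*(-4)*37))*5 = (4*(-74/3))*5 = -296/3*5 = -1480/3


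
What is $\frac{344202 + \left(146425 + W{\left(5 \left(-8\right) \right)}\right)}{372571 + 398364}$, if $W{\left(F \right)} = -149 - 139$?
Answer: $\frac{490339}{770935} \approx 0.63603$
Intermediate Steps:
$W{\left(F \right)} = -288$
$\frac{344202 + \left(146425 + W{\left(5 \left(-8\right) \right)}\right)}{372571 + 398364} = \frac{344202 + \left(146425 - 288\right)}{372571 + 398364} = \frac{344202 + 146137}{770935} = 490339 \cdot \frac{1}{770935} = \frac{490339}{770935}$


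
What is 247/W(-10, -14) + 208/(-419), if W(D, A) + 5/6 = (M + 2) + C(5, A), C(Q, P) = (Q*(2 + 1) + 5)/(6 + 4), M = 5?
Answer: 610766/20531 ≈ 29.748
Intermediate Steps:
C(Q, P) = ½ + 3*Q/10 (C(Q, P) = (Q*3 + 5)/10 = (3*Q + 5)*(⅒) = (5 + 3*Q)*(⅒) = ½ + 3*Q/10)
W(D, A) = 49/6 (W(D, A) = -⅚ + ((5 + 2) + (½ + (3/10)*5)) = -⅚ + (7 + (½ + 3/2)) = -⅚ + (7 + 2) = -⅚ + 9 = 49/6)
247/W(-10, -14) + 208/(-419) = 247/(49/6) + 208/(-419) = 247*(6/49) + 208*(-1/419) = 1482/49 - 208/419 = 610766/20531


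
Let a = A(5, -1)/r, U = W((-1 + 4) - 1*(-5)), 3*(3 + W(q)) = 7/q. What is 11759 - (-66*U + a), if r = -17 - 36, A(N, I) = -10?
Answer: 2454973/212 ≈ 11580.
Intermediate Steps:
r = -53
W(q) = -3 + 7/(3*q) (W(q) = -3 + (7/q)/3 = -3 + 7/(3*q))
U = -65/24 (U = -3 + 7/(3*((-1 + 4) - 1*(-5))) = -3 + 7/(3*(3 + 5)) = -3 + (7/3)/8 = -3 + (7/3)*(⅛) = -3 + 7/24 = -65/24 ≈ -2.7083)
a = 10/53 (a = -10/(-53) = -10*(-1/53) = 10/53 ≈ 0.18868)
11759 - (-66*U + a) = 11759 - (-66*(-65/24) + 10/53) = 11759 - (715/4 + 10/53) = 11759 - 1*37935/212 = 11759 - 37935/212 = 2454973/212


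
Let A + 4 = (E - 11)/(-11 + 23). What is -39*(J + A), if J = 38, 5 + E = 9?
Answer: -5213/4 ≈ -1303.3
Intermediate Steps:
E = 4 (E = -5 + 9 = 4)
A = -55/12 (A = -4 + (4 - 11)/(-11 + 23) = -4 - 7/12 = -55/12 ≈ -4.5833)
-39*(J + A) = -39*(38 - 55/12) = -39*401/12 = -5213/4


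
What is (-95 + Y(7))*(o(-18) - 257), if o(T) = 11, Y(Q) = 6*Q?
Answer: 13038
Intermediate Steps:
(-95 + Y(7))*(o(-18) - 257) = (-95 + 6*7)*(11 - 257) = (-95 + 42)*(-246) = -53*(-246) = 13038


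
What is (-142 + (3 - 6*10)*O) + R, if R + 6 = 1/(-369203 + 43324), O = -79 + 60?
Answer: 304696864/325879 ≈ 935.00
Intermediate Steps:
O = -19
R = -1955275/325879 (R = -6 + 1/(-369203 + 43324) = -6 + 1/(-325879) = -6 - 1/325879 = -1955275/325879 ≈ -6.0000)
(-142 + (3 - 6*10)*O) + R = (-142 + (3 - 6*10)*(-19)) - 1955275/325879 = (-142 + (3 - 60)*(-19)) - 1955275/325879 = (-142 - 57*(-19)) - 1955275/325879 = (-142 + 1083) - 1955275/325879 = 941 - 1955275/325879 = 304696864/325879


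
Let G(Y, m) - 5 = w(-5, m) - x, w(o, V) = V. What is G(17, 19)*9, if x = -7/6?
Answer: 453/2 ≈ 226.50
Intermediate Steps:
x = -7/6 (x = -7*⅙ = -7/6 ≈ -1.1667)
G(Y, m) = 37/6 + m (G(Y, m) = 5 + (m - 1*(-7/6)) = 5 + (m + 7/6) = 5 + (7/6 + m) = 37/6 + m)
G(17, 19)*9 = (37/6 + 19)*9 = (151/6)*9 = 453/2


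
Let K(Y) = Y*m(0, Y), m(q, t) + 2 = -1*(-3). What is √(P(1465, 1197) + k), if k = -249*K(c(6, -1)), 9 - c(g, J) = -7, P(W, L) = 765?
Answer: I*√3219 ≈ 56.736*I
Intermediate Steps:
c(g, J) = 16 (c(g, J) = 9 - 1*(-7) = 9 + 7 = 16)
m(q, t) = 1 (m(q, t) = -2 - 1*(-3) = -2 + 3 = 1)
K(Y) = Y (K(Y) = Y*1 = Y)
k = -3984 (k = -249*16 = -3984)
√(P(1465, 1197) + k) = √(765 - 3984) = √(-3219) = I*√3219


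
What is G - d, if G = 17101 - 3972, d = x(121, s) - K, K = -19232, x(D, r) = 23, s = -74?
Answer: -6126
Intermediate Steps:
d = 19255 (d = 23 - 1*(-19232) = 23 + 19232 = 19255)
G = 13129
G - d = 13129 - 1*19255 = 13129 - 19255 = -6126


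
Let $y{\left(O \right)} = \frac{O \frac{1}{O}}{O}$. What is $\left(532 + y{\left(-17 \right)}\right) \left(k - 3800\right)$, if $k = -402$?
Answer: $- \frac{37998686}{17} \approx -2.2352 \cdot 10^{6}$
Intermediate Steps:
$y{\left(O \right)} = \frac{1}{O}$ ($y{\left(O \right)} = 1 \frac{1}{O} = \frac{1}{O}$)
$\left(532 + y{\left(-17 \right)}\right) \left(k - 3800\right) = \left(532 + \frac{1}{-17}\right) \left(-402 - 3800\right) = \left(532 - \frac{1}{17}\right) \left(-4202\right) = \frac{9043}{17} \left(-4202\right) = - \frac{37998686}{17}$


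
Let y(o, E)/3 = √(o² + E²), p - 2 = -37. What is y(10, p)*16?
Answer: 240*√53 ≈ 1747.2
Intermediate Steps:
p = -35 (p = 2 - 37 = -35)
y(o, E) = 3*√(E² + o²) (y(o, E) = 3*√(o² + E²) = 3*√(E² + o²))
y(10, p)*16 = (3*√((-35)² + 10²))*16 = (3*√(1225 + 100))*16 = (3*√1325)*16 = (3*(5*√53))*16 = (15*√53)*16 = 240*√53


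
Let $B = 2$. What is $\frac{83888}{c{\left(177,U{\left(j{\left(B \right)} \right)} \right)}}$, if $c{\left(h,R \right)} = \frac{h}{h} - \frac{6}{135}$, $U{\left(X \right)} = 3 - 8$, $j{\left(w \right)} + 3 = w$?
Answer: $\frac{3774960}{43} \approx 87790.0$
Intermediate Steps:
$j{\left(w \right)} = -3 + w$
$U{\left(X \right)} = -5$ ($U{\left(X \right)} = 3 - 8 = -5$)
$c{\left(h,R \right)} = \frac{43}{45}$ ($c{\left(h,R \right)} = 1 - \frac{2}{45} = \frac{43}{45}$)
$\frac{83888}{c{\left(177,U{\left(j{\left(B \right)} \right)} \right)}} = \frac{83888}{\frac{43}{45}} = 83888 \cdot \frac{45}{43} = \frac{3774960}{43}$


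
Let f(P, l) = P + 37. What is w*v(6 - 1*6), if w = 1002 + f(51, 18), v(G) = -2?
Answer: -2180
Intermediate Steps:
f(P, l) = 37 + P
w = 1090 (w = 1002 + (37 + 51) = 1002 + 88 = 1090)
w*v(6 - 1*6) = 1090*(-2) = -2180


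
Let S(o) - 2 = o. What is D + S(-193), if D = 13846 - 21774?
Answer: -8119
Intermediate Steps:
S(o) = 2 + o
D = -7928
D + S(-193) = -7928 + (2 - 193) = -7928 - 191 = -8119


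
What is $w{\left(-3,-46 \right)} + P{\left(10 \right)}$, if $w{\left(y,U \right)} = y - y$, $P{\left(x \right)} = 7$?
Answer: $7$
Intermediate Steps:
$w{\left(y,U \right)} = 0$
$w{\left(-3,-46 \right)} + P{\left(10 \right)} = 0 + 7 = 7$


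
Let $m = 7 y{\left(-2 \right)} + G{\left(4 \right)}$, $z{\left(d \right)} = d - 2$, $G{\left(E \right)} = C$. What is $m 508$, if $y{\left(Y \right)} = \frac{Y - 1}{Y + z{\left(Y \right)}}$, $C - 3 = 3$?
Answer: $4826$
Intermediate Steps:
$C = 6$ ($C = 3 + 3 = 6$)
$G{\left(E \right)} = 6$
$z{\left(d \right)} = -2 + d$
$y{\left(Y \right)} = \frac{-1 + Y}{-2 + 2 Y}$ ($y{\left(Y \right)} = \frac{Y - 1}{Y + \left(-2 + Y\right)} = \frac{-1 + Y}{-2 + 2 Y}$)
$m = \frac{19}{2}$ ($m = 7 \cdot \frac{1}{2} + 6 = \frac{7}{2} + 6 = \frac{19}{2} \approx 9.5$)
$m 508 = \frac{19}{2} \cdot 508 = 4826$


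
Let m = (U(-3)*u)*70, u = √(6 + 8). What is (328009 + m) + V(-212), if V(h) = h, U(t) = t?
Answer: 327797 - 210*√14 ≈ 3.2701e+5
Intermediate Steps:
u = √14 ≈ 3.7417
m = -210*√14 (m = -3*√14*70 = -210*√14 ≈ -785.75)
(328009 + m) + V(-212) = (328009 - 210*√14) - 212 = 327797 - 210*√14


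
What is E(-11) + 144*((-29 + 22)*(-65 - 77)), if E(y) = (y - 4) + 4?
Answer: 143125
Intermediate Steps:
E(y) = y (E(y) = (-4 + y) + 4 = y)
E(-11) + 144*((-29 + 22)*(-65 - 77)) = -11 + 144*((-29 + 22)*(-65 - 77)) = -11 + 144*(-7*(-142)) = -11 + 144*994 = -11 + 143136 = 143125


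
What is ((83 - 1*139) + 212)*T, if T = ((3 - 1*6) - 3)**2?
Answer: 5616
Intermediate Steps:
T = 36 (T = ((3 - 6) - 3)**2 = (-3 - 3)**2 = (-6)**2 = 36)
((83 - 1*139) + 212)*T = ((83 - 1*139) + 212)*36 = ((83 - 139) + 212)*36 = (-56 + 212)*36 = 156*36 = 5616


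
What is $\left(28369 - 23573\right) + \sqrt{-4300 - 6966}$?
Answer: $4796 + i \sqrt{11266} \approx 4796.0 + 106.14 i$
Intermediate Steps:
$\left(28369 - 23573\right) + \sqrt{-4300 - 6966} = \left(28369 - 23573\right) + \sqrt{-11266} = 4796 + i \sqrt{11266}$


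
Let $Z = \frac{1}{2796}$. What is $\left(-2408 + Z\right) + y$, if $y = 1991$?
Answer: $- \frac{1165931}{2796} \approx -417.0$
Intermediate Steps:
$Z = \frac{1}{2796} \approx 0.00035765$
$\left(-2408 + Z\right) + y = \left(-2408 + \frac{1}{2796}\right) + 1991 = - \frac{6732767}{2796} + 1991 = - \frac{1165931}{2796}$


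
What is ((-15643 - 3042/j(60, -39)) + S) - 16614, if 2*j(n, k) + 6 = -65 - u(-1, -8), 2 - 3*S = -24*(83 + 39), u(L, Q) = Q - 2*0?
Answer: -654859/21 ≈ -31184.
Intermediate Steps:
u(L, Q) = Q (u(L, Q) = Q + 0 = Q)
S = 2930/3 (S = ⅔ - (-8)*(83 + 39) = ⅔ - (-8)*122 = ⅔ - ⅓*(-2928) = ⅔ + 976 = 2930/3 ≈ 976.67)
j(n, k) = -63/2 (j(n, k) = -3 + (-65 - 1*(-8))/2 = -3 + (-65 + 8)/2 = -3 + (½)*(-57) = -3 - 57/2 = -63/2)
((-15643 - 3042/j(60, -39)) + S) - 16614 = ((-15643 - 3042/(-63/2)) + 2930/3) - 16614 = ((-15643 - 3042*(-2/63)) + 2930/3) - 16614 = ((-15643 + 676/7) + 2930/3) - 16614 = (-108825/7 + 2930/3) - 16614 = -305965/21 - 16614 = -654859/21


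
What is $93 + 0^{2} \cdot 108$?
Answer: $93$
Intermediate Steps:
$93 + 0^{2} \cdot 108 = 93 + 0 \cdot 108 = 93 + 0 = 93$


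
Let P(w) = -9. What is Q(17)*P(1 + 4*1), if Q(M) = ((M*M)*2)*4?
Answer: -20808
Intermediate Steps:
Q(M) = 8*M**2 (Q(M) = (M**2*2)*4 = (2*M**2)*4 = 8*M**2)
Q(17)*P(1 + 4*1) = (8*17**2)*(-9) = (8*289)*(-9) = 2312*(-9) = -20808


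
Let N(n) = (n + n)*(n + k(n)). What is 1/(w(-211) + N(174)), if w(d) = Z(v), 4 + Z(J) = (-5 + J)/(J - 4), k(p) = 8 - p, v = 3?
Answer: 1/2782 ≈ 0.00035945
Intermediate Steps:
Z(J) = -4 + (-5 + J)/(-4 + J) (Z(J) = -4 + (-5 + J)/(J - 4) = -4 + (-5 + J)/(-4 + J))
w(d) = -2 (w(d) = (11 - 3*3)/(-4 + 3) = (11 - 9)/(-1) = -1*2 = -2)
N(n) = 16*n (N(n) = (n + n)*(n + (8 - n)) = (2*n)*8 = 16*n)
1/(w(-211) + N(174)) = 1/(-2 + 16*174) = 1/(-2 + 2784) = 1/2782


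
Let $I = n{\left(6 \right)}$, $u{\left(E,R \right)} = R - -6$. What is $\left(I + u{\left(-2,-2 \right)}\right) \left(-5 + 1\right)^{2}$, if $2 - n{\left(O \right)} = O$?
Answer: $0$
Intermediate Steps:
$u{\left(E,R \right)} = 6 + R$ ($u{\left(E,R \right)} = R + 6 = 6 + R$)
$n{\left(O \right)} = 2 - O$
$I = -4$ ($I = 2 - 6 = -4$)
$\left(I + u{\left(-2,-2 \right)}\right) \left(-5 + 1\right)^{2} = \left(-4 + \left(6 - 2\right)\right) \left(-5 + 1\right)^{2} = \left(-4 + 4\right) \left(-4\right)^{2} = 0 \cdot 16 = 0$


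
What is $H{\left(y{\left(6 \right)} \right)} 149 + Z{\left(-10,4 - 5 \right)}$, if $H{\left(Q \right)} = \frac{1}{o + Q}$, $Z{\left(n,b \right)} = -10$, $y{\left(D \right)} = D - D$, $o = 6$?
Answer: $\frac{89}{6} \approx 14.833$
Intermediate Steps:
$y{\left(D \right)} = 0$
$H{\left(Q \right)} = \frac{1}{6 + Q}$
$H{\left(y{\left(6 \right)} \right)} 149 + Z{\left(-10,4 - 5 \right)} = \frac{1}{6 + 0} \cdot 149 - 10 = \frac{1}{6} \cdot 149 - 10 = \frac{149}{6} - 10 = \frac{89}{6}$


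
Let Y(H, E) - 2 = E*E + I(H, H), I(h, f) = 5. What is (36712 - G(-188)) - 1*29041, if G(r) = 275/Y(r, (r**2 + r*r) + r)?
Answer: 38126787803422/4970250007 ≈ 7671.0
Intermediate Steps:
Y(H, E) = 7 + E**2 (Y(H, E) = 2 + (E*E + 5) = 2 + (E**2 + 5) = 2 + (5 + E**2) = 7 + E**2)
G(r) = 275/(7 + (r + 2*r**2)**2) (G(r) = 275/(7 + ((r**2 + r*r) + r)**2) = 275/(7 + ((r**2 + r**2) + r)**2) = 275/(7 + (2*r**2 + r)**2) = 275/(7 + (r + 2*r**2)**2))
(36712 - G(-188)) - 1*29041 = (36712 - 275/(7 + (-188)**2*(1 + 2*(-188))**2)) - 1*29041 = (36712 - 275/(7 + 35344*(1 - 376)**2)) - 29041 = (36712 - 275/(7 + 35344*(-375)**2)) - 29041 = (36712 - 275/(7 + 35344*140625)) - 29041 = (36712 - 275/(7 + 4970250000)) - 29041 = (36712 - 275/4970250007) - 29041 = 182467818256709/4970250007 - 29041 = 38126787803422/4970250007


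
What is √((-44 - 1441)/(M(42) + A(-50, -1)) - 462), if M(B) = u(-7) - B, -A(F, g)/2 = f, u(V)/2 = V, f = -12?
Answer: I*√26598/8 ≈ 20.386*I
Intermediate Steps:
u(V) = 2*V
A(F, g) = 24 (A(F, g) = -2*(-12) = 24)
M(B) = -14 - B (M(B) = 2*(-7) - B = -14 - B)
√((-44 - 1441)/(M(42) + A(-50, -1)) - 462) = √((-44 - 1441)/((-14 - 1*42) + 24) - 462) = √(-1485/((-14 - 42) + 24) - 462) = √(-1485/(-56 + 24) - 462) = √(-1485/(-32) - 462) = √(-1485*(-1/32) - 462) = √(1485/32 - 462) = √(-13299/32) = I*√26598/8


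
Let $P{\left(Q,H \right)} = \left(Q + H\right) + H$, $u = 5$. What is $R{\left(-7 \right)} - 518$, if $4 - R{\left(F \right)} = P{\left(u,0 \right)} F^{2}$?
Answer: $-759$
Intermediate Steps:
$P{\left(Q,H \right)} = Q + 2 H$ ($P{\left(Q,H \right)} = \left(H + Q\right) + H = Q + 2 H$)
$R{\left(F \right)} = 4 - 5 F^{2}$ ($R{\left(F \right)} = 4 - \left(5 + 2 \cdot 0\right) F^{2} = 4 - \left(5 + 0\right) F^{2} = 4 - 5 F^{2}$)
$R{\left(-7 \right)} - 518 = \left(4 - 5 \left(-7\right)^{2}\right) - 518 = \left(4 - 245\right) - 518 = -241 - 518 = -759$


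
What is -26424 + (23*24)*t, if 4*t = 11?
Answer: -24906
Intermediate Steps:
t = 11/4 (t = (1/4)*11 = 11/4 ≈ 2.7500)
-26424 + (23*24)*t = -26424 + (23*24)*(11/4) = -26424 + 552*(11/4) = -26424 + 1518 = -24906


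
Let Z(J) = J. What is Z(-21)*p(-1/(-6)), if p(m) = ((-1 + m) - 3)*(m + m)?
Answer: 161/6 ≈ 26.833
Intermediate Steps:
p(m) = 2*m*(-4 + m) (p(m) = (-4 + m)*(2*m) = 2*m*(-4 + m))
Z(-21)*p(-1/(-6)) = -42*(-1/(-6))*(-4 - 1/(-6)) = -42*(-1*(-⅙))*(-4 - 1*(-⅙)) = -42*(-4 + ⅙)/6 = -42*(-23)/(6*6) = -21*(-23/18) = 161/6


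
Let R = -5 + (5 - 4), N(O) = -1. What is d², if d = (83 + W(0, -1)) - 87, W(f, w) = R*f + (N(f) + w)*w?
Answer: 4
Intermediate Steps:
R = -4 (R = -5 + 1 = -4)
W(f, w) = -4*f + w*(-1 + w) (W(f, w) = -4*f + (-1 + w)*w = -4*f + w*(-1 + w))
d = -2 (d = (83 + ((-1)² - 1*(-1) - 4*0)) - 87 = (83 + (1 + 1 + 0)) - 87 = (83 + 2) - 87 = 85 - 87 = -2)
d² = (-2)² = 4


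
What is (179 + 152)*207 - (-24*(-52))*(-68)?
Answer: 153381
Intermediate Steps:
(179 + 152)*207 - (-24*(-52))*(-68) = 331*207 - 1248*(-68) = 68517 - 1*(-84864) = 68517 + 84864 = 153381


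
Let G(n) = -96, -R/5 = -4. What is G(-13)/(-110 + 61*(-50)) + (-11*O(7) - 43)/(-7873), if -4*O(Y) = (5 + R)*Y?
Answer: -314531/12439340 ≈ -0.025285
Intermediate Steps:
R = 20 (R = -5*(-4) = 20)
O(Y) = -25*Y/4 (O(Y) = -(5 + 20)*Y/4 = -25*Y/4)
G(-13)/(-110 + 61*(-50)) + (-11*O(7) - 43)/(-7873) = -96/(-110 + 61*(-50)) + (-(-275)*7/4 - 43)/(-7873) = -96/(-110 - 3050) + (-11*(-175/4) - 43)*(-1/7873) = -96/(-3160) + (1925/4 - 43)*(-1/7873) = -96*(-1/3160) + (1753/4)*(-1/7873) = 12/395 - 1753/31492 = -314531/12439340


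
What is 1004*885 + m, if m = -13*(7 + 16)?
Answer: 888241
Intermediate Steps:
m = -299 (m = -13*23 = -299)
1004*885 + m = 1004*885 - 299 = 888540 - 299 = 888241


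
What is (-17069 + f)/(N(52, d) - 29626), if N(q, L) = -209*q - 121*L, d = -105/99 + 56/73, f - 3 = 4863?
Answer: 2672457/8860409 ≈ 0.30162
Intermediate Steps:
f = 4866 (f = 3 + 4863 = 4866)
d = -707/2409 (d = -105*1/99 + 56*(1/73) = -35/33 + 56/73 = -707/2409 ≈ -0.29348)
(-17069 + f)/(N(52, d) - 29626) = (-17069 + 4866)/((-209*52 - 121*(-707/2409)) - 29626) = -12203/((-10868 + 7777/219) - 29626) = -12203/(-2372315/219 - 29626) = -12203/(-8860409/219) = -12203*(-219/8860409) = 2672457/8860409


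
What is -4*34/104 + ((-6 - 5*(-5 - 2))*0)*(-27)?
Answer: -17/13 ≈ -1.3077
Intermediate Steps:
-4*34/104 + ((-6 - 5*(-5 - 2))*0)*(-27) = -136*1/104 + ((-6 - 5*(-7))*0)*(-27) = -17/13 + ((-6 + 35)*0)*(-27) = -17/13 + (29*0)*(-27) = -17/13 + 0*(-27) = -17/13 + 0 = -17/13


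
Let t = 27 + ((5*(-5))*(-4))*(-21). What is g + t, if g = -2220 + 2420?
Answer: -1873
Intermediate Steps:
t = -2073 (t = 27 - 25*(-4)*(-21) = 27 + 100*(-21) = 27 - 2100 = -2073)
g = 200
g + t = 200 - 2073 = -1873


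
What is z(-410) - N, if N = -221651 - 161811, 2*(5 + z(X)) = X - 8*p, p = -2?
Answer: 383260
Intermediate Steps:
z(X) = 3 + X/2 (z(X) = -5 + (X - 8*(-2))/2 = -5 + (X + 16)/2 = -5 + (16 + X)/2 = -5 + (8 + X/2) = 3 + X/2)
N = -383462
z(-410) - N = (3 + (1/2)*(-410)) - 1*(-383462) = (3 - 205) + 383462 = -202 + 383462 = 383260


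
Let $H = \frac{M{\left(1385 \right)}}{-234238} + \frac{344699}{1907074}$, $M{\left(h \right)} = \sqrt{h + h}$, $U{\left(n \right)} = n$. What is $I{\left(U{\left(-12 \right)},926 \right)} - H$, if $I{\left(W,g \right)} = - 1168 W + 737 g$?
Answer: $\frac{1328234740673}{1907074} + \frac{\sqrt{2770}}{234238} \approx 6.9648 \cdot 10^{5}$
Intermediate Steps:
$M{\left(h \right)} = \sqrt{2} \sqrt{h}$ ($M{\left(h \right)} = \sqrt{2 h} = \sqrt{2} \sqrt{h}$)
$H = \frac{344699}{1907074} - \frac{\sqrt{2770}}{234238}$ ($H = \frac{\sqrt{2} \sqrt{1385}}{-234238} + \frac{344699}{1907074} = \sqrt{2770} \left(- \frac{1}{234238}\right) + 344699 \cdot \frac{1}{1907074} = - \frac{\sqrt{2770}}{234238} + \frac{344699}{1907074} = \frac{344699}{1907074} - \frac{\sqrt{2770}}{234238} \approx 0.18052$)
$I{\left(U{\left(-12 \right)},926 \right)} - H = \left(\left(-1168\right) \left(-12\right) + 737 \cdot 926\right) - \left(\frac{344699}{1907074} - \frac{\sqrt{2770}}{234238}\right) = \left(14016 + 682462\right) - \left(\frac{344699}{1907074} - \frac{\sqrt{2770}}{234238}\right) = 696478 - \left(\frac{344699}{1907074} - \frac{\sqrt{2770}}{234238}\right) = \frac{1328234740673}{1907074} + \frac{\sqrt{2770}}{234238}$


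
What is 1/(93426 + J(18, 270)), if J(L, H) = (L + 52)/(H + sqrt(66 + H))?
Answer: 1694845791/158343104309041 + 70*sqrt(21)/158343104309041 ≈ 1.0704e-5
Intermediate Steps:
J(L, H) = (52 + L)/(H + sqrt(66 + H))
1/(93426 + J(18, 270)) = 1/(93426 + (52 + 18)/(270 + sqrt(66 + 270))) = 1/(93426 + 70/(270 + sqrt(336))) = 1/(93426 + 70/(270 + 4*sqrt(21)))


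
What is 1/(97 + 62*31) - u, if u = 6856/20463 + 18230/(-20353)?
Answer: 157284544519/280293354447 ≈ 0.56114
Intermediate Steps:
u = -233500322/416483439 (u = 6856*(1/20463) + 18230*(-1/20353) = 6856/20463 - 18230/20353 = -233500322/416483439 ≈ -0.56065)
1/(97 + 62*31) - u = 1/(97 + 62*31) - 1*(-233500322/416483439) = 1/(97 + 1922) + 233500322/416483439 = 1/2019 + 233500322/416483439 = 157284544519/280293354447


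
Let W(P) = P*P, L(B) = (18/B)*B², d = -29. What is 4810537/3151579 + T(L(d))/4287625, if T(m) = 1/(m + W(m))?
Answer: 5609428028070375829/3674965097507424750 ≈ 1.5264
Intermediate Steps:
L(B) = 18*B
W(P) = P²
T(m) = 1/(m + m²)
4810537/3151579 + T(L(d))/4287625 = 4810537/3151579 + (1/(((18*(-29)))*(1 + 18*(-29))))/4287625 = 4810537*(1/3151579) + (1/((-522)*(1 - 522)))*(1/4287625) = 4810537/3151579 - 1/522/(-521)*(1/4287625) = 4810537/3151579 - 1/522*(-1/521)*(1/4287625) = 4810537/3151579 + (1/271962)*(1/4287625) = 4810537/3151579 + 1/1166071070250 = 5609428028070375829/3674965097507424750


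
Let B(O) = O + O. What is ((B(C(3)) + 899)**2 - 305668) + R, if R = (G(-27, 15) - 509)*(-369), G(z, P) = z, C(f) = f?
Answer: 711141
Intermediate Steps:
B(O) = 2*O
R = 197784 (R = (-27 - 509)*(-369) = -536*(-369) = 197784)
((B(C(3)) + 899)**2 - 305668) + R = ((2*3 + 899)**2 - 305668) + 197784 = ((6 + 899)**2 - 305668) + 197784 = (905**2 - 305668) + 197784 = (819025 - 305668) + 197784 = 513357 + 197784 = 711141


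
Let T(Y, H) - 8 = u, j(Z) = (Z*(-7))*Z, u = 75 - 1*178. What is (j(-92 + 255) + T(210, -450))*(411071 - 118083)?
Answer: -54518621064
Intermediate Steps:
u = -103 (u = 75 - 178 = -103)
j(Z) = -7*Z² (j(Z) = (-7*Z)*Z = -7*Z²)
T(Y, H) = -95 (T(Y, H) = 8 - 103 = -95)
(j(-92 + 255) + T(210, -450))*(411071 - 118083) = (-7*(-92 + 255)² - 95)*(411071 - 118083) = (-7*163² - 95)*292988 = (-7*26569 - 95)*292988 = (-185983 - 95)*292988 = -186078*292988 = -54518621064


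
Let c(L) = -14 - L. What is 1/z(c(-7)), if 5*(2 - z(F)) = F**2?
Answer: -5/39 ≈ -0.12821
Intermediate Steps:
z(F) = 2 - F**2/5
1/z(c(-7)) = 1/(2 - (-14 - 1*(-7))**2/5) = 1/(2 - (-14 + 7)**2/5) = 1/(2 - 1/5*(-7)**2) = 1/(2 - 1/5*49) = 1/(2 - 49/5) = 1/(-39/5) = -5/39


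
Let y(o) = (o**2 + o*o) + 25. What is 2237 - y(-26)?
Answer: 860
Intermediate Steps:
y(o) = 25 + 2*o**2 (y(o) = (o**2 + o**2) + 25 = 2*o**2 + 25 = 25 + 2*o**2)
2237 - y(-26) = 2237 - (25 + 2*(-26)**2) = 2237 - (25 + 2*676) = 2237 - (25 + 1352) = 2237 - 1*1377 = 2237 - 1377 = 860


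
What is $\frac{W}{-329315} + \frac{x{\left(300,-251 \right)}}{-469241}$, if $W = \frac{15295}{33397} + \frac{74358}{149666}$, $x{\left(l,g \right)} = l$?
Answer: $- \frac{35432386840287974}{55170896006780899345} \approx -0.00064223$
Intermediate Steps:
$W = \frac{340891114}{357028243}$ ($W = 15295 \cdot \frac{1}{33397} + 74358 \cdot \frac{1}{149666} = \frac{2185}{4771} + \frac{37179}{74833} = \frac{340891114}{357028243} \approx 0.9548$)
$\frac{W}{-329315} + \frac{x{\left(300,-251 \right)}}{-469241} = \frac{340891114}{357028243 \left(-329315\right)} + \frac{300}{-469241} = \frac{340891114}{357028243} \left(- \frac{1}{329315}\right) + 300 \left(- \frac{1}{469241}\right) = - \frac{340891114}{117574755843545} - \frac{300}{469241} = - \frac{35432386840287974}{55170896006780899345}$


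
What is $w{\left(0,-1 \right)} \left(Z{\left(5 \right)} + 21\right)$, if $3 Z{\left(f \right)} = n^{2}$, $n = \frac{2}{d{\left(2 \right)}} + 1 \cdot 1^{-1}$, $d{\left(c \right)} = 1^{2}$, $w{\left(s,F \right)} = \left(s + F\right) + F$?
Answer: $-48$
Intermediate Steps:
$w{\left(s,F \right)} = s + 2 F$ ($w{\left(s,F \right)} = \left(F + s\right) + F = s + 2 F$)
$d{\left(c \right)} = 1$
$n = 3$ ($n = \frac{2}{1} + 1 \cdot 1^{-1} = 2 \cdot 1 + 1 \cdot 1 = 2 + 1 = 3$)
$Z{\left(f \right)} = 3$ ($Z{\left(f \right)} = \frac{3^{2}}{3} = \frac{1}{3} \cdot 9 = 3$)
$w{\left(0,-1 \right)} \left(Z{\left(5 \right)} + 21\right) = \left(0 + 2 \left(-1\right)\right) \left(3 + 21\right) = \left(0 - 2\right) 24 = \left(-2\right) 24 = -48$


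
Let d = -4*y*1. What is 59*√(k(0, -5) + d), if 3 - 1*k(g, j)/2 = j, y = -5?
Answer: 354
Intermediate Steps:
k(g, j) = 6 - 2*j
d = 20 (d = -4*(-5)*1 = 20*1 = 20)
59*√(k(0, -5) + d) = 59*√((6 - 2*(-5)) + 20) = 59*√((6 + 10) + 20) = 59*√(16 + 20) = 59*√36 = 59*6 = 354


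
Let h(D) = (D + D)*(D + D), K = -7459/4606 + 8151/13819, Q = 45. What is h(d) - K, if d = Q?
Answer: 39664082755/4896178 ≈ 8101.0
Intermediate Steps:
d = 45
K = -5040955/4896178 (K = -7459*1/4606 + 8151*(1/13819) = -7459/4606 + 627/1063 = -5040955/4896178 ≈ -1.0296)
h(D) = 4*D² (h(D) = (2*D)*(2*D) = 4*D²)
h(d) - K = 4*45² - 1*(-5040955/4896178) = 4*2025 + 5040955/4896178 = 8100 + 5040955/4896178 = 39664082755/4896178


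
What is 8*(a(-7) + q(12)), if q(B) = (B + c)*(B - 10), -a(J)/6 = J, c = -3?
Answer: 480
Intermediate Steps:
a(J) = -6*J
q(B) = (-10 + B)*(-3 + B) (q(B) = (B - 3)*(B - 10) = (-3 + B)*(-10 + B) = (-10 + B)*(-3 + B))
8*(a(-7) + q(12)) = 8*(-6*(-7) + (30 + 12**2 - 13*12)) = 8*(42 + (30 + 144 - 156)) = 8*(42 + 18) = 8*60 = 480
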